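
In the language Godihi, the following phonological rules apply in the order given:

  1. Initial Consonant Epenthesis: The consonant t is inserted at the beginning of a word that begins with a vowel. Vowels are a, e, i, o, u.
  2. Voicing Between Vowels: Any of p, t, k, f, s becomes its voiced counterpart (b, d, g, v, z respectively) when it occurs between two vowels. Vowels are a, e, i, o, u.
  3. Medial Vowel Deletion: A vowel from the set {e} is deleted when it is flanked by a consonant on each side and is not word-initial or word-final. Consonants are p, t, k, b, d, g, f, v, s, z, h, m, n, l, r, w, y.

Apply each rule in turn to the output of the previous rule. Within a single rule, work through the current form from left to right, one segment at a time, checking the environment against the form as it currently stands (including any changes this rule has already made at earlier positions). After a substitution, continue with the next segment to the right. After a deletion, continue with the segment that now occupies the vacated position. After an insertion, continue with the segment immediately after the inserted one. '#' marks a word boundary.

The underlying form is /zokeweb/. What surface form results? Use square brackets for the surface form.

[zogwb]

1 Initial Consonant Epenthesis: no change — [zokeweb]
2 Voicing Between Vowels: [zokeweb] → [zogeweb]
3 Medial Vowel Deletion: [zogeweb] → [zogwb]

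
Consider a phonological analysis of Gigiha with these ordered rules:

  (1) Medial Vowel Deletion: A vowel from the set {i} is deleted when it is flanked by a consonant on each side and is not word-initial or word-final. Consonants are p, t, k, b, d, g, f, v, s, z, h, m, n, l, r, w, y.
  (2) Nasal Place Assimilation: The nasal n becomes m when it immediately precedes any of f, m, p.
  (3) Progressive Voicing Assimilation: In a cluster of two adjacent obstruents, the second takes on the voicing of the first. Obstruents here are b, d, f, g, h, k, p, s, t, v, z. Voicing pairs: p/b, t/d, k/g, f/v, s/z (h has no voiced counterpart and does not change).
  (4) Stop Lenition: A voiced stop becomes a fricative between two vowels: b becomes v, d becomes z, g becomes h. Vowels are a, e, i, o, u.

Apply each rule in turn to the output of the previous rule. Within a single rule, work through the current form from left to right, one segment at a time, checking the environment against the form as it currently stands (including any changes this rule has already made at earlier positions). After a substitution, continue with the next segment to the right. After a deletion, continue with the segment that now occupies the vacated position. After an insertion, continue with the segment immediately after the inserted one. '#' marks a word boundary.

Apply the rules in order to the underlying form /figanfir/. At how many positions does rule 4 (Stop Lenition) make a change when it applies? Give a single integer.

0

(1) Medial Vowel Deletion: [figanfir] → [fganfr]
(2) Nasal Place Assimilation: [fganfr] → [fgamfr]
(3) Progressive Voicing Assimilation: [fgamfr] → [fkamfr]
(4) Stop Lenition: no change — [fkamfr]
Rule 4 changed 0 position(s).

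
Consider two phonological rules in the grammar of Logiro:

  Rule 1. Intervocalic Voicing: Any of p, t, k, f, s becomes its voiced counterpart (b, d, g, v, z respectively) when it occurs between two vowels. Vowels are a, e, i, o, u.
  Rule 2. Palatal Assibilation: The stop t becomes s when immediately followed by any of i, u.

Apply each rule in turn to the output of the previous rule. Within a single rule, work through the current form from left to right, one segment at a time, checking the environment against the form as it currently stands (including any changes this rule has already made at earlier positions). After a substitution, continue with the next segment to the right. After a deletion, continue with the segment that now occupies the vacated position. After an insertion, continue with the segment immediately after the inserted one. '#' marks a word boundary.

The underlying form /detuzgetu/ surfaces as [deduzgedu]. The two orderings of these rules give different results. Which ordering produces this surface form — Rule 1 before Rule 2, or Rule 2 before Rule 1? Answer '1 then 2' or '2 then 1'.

1 then 2

Order 1 then 2:
  1 Intervocalic Voicing: [detuzgetu] → [deduzgedu]
  2 Palatal Assibilation: no change — [deduzgedu]
  result: [deduzgedu]
Order 2 then 1:
  2 Palatal Assibilation: [detuzgetu] → [desuzgesu]
  1 Intervocalic Voicing: [desuzgesu] → [dezuzgezu]
  result: [dezuzgezu]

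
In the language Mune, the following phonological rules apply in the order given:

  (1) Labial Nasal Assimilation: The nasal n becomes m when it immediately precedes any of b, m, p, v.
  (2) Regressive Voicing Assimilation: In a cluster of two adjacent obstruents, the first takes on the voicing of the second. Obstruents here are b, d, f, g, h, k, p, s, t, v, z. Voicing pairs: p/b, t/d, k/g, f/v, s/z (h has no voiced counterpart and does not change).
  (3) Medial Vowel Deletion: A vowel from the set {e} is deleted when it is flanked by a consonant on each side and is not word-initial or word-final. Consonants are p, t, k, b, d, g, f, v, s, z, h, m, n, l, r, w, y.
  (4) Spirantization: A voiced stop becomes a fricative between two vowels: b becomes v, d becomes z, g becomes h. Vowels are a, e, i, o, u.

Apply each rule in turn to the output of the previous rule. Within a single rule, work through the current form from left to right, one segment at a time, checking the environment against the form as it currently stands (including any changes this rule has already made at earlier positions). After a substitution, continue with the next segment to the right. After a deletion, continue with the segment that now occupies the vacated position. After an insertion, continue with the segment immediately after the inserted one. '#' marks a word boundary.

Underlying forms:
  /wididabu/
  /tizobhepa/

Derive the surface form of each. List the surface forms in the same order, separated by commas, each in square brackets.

[wizizavu], [tizophpa]

/wididabu/:
  (1) Labial Nasal Assimilation: no change — [wididabu]
  (2) Regressive Voicing Assimilation: no change — [wididabu]
  (3) Medial Vowel Deletion: no change — [wididabu]
  (4) Spirantization: [wididabu] → [wizizavu]
/tizobhepa/:
  (1) Labial Nasal Assimilation: no change — [tizobhepa]
  (2) Regressive Voicing Assimilation: [tizobhepa] → [tizophepa]
  (3) Medial Vowel Deletion: [tizophepa] → [tizophpa]
  (4) Spirantization: no change — [tizophpa]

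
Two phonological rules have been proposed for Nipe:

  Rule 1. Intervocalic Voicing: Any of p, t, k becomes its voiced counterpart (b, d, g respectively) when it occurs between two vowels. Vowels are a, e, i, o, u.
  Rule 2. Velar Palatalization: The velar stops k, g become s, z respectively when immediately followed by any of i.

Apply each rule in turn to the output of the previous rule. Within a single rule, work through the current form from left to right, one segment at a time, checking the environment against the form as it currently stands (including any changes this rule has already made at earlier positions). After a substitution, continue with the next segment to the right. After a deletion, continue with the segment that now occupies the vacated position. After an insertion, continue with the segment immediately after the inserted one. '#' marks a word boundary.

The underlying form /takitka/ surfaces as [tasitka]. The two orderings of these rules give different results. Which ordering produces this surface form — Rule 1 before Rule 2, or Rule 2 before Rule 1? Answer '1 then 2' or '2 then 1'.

Order 1 then 2:
  1 Intervocalic Voicing: [takitka] → [tagitka]
  2 Velar Palatalization: [tagitka] → [tazitka]
  result: [tazitka]
Order 2 then 1:
  2 Velar Palatalization: [takitka] → [tasitka]
  1 Intervocalic Voicing: no change — [tasitka]
  result: [tasitka]

2 then 1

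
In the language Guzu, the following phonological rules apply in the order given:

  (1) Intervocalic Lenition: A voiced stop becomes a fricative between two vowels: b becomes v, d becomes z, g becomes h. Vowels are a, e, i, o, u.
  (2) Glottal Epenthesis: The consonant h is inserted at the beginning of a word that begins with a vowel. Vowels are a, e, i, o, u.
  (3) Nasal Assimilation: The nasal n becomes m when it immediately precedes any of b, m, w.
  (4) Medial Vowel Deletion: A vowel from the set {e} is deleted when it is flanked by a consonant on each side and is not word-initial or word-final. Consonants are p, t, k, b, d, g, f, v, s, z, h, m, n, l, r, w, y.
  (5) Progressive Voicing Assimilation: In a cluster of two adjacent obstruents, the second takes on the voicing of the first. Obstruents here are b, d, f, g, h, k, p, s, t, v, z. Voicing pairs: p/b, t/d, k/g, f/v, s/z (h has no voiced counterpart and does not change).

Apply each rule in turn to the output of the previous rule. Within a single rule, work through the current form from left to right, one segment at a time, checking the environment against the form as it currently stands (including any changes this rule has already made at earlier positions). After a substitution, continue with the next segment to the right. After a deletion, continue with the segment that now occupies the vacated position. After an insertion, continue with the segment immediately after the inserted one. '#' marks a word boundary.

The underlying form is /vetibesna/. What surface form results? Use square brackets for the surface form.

(1) Intervocalic Lenition: [vetibesna] → [vetivesna]
(2) Glottal Epenthesis: no change — [vetivesna]
(3) Nasal Assimilation: no change — [vetivesna]
(4) Medial Vowel Deletion: [vetivesna] → [vtivsna]
(5) Progressive Voicing Assimilation: [vtivsna] → [vdivzna]

[vdivzna]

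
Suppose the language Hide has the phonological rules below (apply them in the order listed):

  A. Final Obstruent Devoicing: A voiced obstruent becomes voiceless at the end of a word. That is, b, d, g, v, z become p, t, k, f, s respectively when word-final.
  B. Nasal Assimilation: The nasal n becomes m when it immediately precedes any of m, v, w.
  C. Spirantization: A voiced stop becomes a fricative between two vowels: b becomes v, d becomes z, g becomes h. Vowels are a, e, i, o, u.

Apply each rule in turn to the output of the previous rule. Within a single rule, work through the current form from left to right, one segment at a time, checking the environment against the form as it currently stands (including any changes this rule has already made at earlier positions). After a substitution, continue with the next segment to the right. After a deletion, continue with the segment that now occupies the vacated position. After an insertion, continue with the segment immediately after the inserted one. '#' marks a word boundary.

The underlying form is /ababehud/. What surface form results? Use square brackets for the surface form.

A Final Obstruent Devoicing: [ababehud] → [ababehut]
B Nasal Assimilation: no change — [ababehut]
C Spirantization: [ababehut] → [avavehut]

[avavehut]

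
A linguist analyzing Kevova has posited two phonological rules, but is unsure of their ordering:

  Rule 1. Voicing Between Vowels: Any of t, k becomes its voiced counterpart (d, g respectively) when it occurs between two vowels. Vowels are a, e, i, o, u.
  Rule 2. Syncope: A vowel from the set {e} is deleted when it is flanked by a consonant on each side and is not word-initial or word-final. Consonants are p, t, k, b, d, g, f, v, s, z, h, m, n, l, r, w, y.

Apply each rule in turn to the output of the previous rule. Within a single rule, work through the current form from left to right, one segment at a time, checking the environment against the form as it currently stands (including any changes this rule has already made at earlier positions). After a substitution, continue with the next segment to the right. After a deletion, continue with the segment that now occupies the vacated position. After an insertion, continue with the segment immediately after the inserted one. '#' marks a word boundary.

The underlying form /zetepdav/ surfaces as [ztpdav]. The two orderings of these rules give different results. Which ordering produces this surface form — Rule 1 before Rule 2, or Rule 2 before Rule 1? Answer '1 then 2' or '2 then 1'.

2 then 1

Order 1 then 2:
  1 Voicing Between Vowels: [zetepdav] → [zedepdav]
  2 Syncope: [zedepdav] → [zdpdav]
  result: [zdpdav]
Order 2 then 1:
  2 Syncope: [zetepdav] → [ztpdav]
  1 Voicing Between Vowels: no change — [ztpdav]
  result: [ztpdav]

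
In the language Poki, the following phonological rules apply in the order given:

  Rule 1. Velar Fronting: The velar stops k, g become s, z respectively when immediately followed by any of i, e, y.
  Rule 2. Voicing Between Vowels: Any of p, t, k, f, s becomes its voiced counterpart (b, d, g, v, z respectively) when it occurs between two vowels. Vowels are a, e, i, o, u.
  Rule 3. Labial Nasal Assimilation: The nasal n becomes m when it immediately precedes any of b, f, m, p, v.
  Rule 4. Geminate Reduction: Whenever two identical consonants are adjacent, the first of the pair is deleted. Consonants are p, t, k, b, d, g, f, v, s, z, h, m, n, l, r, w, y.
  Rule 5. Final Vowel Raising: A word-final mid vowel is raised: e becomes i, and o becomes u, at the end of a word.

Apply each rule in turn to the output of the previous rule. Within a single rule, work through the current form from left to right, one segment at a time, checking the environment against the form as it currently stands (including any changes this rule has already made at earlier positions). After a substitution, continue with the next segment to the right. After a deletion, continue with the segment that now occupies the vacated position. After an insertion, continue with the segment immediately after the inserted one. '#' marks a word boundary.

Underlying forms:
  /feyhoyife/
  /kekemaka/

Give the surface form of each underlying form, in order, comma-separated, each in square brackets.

/feyhoyife/:
  Rule 1 Velar Fronting: no change — [feyhoyife]
  Rule 2 Voicing Between Vowels: [feyhoyife] → [feyhoyive]
  Rule 3 Labial Nasal Assimilation: no change — [feyhoyive]
  Rule 4 Geminate Reduction: no change — [feyhoyive]
  Rule 5 Final Vowel Raising: [feyhoyive] → [feyhoyivi]
/kekemaka/:
  Rule 1 Velar Fronting: [kekemaka] → [sesemaka]
  Rule 2 Voicing Between Vowels: [sesemaka] → [sezemaga]
  Rule 3 Labial Nasal Assimilation: no change — [sezemaga]
  Rule 4 Geminate Reduction: no change — [sezemaga]
  Rule 5 Final Vowel Raising: no change — [sezemaga]

[feyhoyivi], [sezemaga]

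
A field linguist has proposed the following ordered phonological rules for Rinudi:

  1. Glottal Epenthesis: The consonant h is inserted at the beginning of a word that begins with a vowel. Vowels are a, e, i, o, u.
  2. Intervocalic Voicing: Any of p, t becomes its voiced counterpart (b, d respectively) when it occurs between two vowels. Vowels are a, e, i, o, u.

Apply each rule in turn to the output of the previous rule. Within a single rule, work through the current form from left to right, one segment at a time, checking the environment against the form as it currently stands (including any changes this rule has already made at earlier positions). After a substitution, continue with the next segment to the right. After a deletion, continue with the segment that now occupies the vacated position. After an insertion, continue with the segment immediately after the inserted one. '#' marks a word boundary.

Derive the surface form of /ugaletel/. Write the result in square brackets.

[hugaledel]

1 Glottal Epenthesis: [ugaletel] → [hugaletel]
2 Intervocalic Voicing: [hugaletel] → [hugaledel]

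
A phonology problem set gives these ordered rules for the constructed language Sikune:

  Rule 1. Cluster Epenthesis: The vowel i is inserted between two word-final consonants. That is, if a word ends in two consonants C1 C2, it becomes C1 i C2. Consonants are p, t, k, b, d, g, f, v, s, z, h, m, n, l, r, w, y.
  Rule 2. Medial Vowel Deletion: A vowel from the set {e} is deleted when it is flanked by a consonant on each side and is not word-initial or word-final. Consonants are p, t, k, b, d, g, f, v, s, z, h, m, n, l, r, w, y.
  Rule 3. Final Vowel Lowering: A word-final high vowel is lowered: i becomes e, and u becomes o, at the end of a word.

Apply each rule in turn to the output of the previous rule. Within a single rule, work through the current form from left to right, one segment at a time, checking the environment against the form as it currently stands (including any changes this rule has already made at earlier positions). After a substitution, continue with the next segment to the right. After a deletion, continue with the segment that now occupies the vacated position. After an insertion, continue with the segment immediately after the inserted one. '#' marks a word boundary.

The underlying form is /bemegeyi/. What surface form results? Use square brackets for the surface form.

[bmgye]

Rule 1 Cluster Epenthesis: no change — [bemegeyi]
Rule 2 Medial Vowel Deletion: [bemegeyi] → [bmgyi]
Rule 3 Final Vowel Lowering: [bmgyi] → [bmgye]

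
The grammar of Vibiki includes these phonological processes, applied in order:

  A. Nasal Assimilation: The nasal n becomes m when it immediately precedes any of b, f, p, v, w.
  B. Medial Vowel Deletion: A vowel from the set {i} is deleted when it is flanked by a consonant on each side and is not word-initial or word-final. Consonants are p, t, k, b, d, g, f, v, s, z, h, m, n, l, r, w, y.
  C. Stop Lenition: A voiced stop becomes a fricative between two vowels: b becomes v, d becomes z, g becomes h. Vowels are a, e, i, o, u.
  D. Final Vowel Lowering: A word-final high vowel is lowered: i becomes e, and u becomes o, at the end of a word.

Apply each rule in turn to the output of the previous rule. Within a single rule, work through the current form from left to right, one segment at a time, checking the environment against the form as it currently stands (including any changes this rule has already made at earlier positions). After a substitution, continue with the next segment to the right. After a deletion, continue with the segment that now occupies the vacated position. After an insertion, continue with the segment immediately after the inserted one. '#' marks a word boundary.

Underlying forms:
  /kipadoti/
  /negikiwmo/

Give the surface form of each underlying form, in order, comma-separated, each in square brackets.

[kpazote], [negkwmo]

/kipadoti/:
  A Nasal Assimilation: no change — [kipadoti]
  B Medial Vowel Deletion: [kipadoti] → [kpadoti]
  C Stop Lenition: [kpadoti] → [kpazoti]
  D Final Vowel Lowering: [kpazoti] → [kpazote]
/negikiwmo/:
  A Nasal Assimilation: no change — [negikiwmo]
  B Medial Vowel Deletion: [negikiwmo] → [negkwmo]
  C Stop Lenition: no change — [negkwmo]
  D Final Vowel Lowering: no change — [negkwmo]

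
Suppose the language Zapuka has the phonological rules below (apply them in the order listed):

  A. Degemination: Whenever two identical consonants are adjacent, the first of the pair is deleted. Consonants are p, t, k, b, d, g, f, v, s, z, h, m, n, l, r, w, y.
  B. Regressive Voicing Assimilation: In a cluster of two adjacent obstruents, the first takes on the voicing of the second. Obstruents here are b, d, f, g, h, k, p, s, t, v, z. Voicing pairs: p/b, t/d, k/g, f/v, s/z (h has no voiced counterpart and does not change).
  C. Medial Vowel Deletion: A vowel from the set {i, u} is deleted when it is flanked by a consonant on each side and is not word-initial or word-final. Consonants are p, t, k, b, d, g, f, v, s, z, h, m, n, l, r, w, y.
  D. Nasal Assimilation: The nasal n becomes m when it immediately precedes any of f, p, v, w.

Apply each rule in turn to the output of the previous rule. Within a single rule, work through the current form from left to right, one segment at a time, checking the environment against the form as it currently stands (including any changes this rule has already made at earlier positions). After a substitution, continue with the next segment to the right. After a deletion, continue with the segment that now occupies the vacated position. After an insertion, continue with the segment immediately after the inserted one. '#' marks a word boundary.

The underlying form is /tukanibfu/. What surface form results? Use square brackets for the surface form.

[tkampfu]

A Degemination: no change — [tukanibfu]
B Regressive Voicing Assimilation: [tukanibfu] → [tukanipfu]
C Medial Vowel Deletion: [tukanipfu] → [tkanpfu]
D Nasal Assimilation: [tkanpfu] → [tkampfu]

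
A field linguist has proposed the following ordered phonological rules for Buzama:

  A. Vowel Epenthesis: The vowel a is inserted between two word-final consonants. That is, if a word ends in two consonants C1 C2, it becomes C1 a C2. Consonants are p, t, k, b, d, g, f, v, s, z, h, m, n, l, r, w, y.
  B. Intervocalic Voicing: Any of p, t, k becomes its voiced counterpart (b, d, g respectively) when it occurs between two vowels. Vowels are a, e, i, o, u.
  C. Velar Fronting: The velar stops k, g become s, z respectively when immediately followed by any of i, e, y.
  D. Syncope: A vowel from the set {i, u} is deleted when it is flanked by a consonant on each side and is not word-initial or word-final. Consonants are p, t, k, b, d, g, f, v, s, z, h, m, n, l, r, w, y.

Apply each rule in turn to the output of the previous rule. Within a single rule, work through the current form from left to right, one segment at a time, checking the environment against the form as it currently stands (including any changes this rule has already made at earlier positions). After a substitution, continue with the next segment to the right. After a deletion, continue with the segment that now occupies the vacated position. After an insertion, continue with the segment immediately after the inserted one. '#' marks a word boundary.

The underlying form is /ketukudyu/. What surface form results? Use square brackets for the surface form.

A Vowel Epenthesis: no change — [ketukudyu]
B Intervocalic Voicing: [ketukudyu] → [kedugudyu]
C Velar Fronting: [kedugudyu] → [sedugudyu]
D Syncope: [sedugudyu] → [sedgdyu]

[sedgdyu]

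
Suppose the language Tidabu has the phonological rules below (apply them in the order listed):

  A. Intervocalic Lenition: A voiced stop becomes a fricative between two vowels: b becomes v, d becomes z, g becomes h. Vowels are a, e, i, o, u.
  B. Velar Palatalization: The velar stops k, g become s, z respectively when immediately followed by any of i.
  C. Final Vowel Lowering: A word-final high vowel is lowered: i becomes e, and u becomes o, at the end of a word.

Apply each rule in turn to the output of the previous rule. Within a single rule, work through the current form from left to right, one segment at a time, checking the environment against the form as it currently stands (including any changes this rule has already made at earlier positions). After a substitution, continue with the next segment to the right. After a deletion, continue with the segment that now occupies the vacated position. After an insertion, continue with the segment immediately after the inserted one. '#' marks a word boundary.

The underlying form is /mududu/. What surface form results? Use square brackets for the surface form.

A Intervocalic Lenition: [mududu] → [muzuzu]
B Velar Palatalization: no change — [muzuzu]
C Final Vowel Lowering: [muzuzu] → [muzuzo]

[muzuzo]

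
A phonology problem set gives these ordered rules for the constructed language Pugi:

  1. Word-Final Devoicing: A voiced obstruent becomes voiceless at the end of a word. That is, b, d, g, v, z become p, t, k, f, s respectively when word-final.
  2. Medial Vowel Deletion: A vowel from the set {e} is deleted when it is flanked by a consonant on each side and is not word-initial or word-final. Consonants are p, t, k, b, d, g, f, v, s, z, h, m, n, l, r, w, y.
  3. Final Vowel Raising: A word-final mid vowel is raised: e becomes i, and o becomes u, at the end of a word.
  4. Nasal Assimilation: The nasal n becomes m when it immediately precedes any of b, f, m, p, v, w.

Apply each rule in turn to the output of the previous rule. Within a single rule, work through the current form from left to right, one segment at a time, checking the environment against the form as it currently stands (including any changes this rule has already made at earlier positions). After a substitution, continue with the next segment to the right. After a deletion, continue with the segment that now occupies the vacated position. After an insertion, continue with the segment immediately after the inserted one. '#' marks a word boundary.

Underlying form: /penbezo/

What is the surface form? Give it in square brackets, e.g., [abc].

1 Word-Final Devoicing: no change — [penbezo]
2 Medial Vowel Deletion: [penbezo] → [pnbzo]
3 Final Vowel Raising: [pnbzo] → [pnbzu]
4 Nasal Assimilation: [pnbzu] → [pmbzu]

[pmbzu]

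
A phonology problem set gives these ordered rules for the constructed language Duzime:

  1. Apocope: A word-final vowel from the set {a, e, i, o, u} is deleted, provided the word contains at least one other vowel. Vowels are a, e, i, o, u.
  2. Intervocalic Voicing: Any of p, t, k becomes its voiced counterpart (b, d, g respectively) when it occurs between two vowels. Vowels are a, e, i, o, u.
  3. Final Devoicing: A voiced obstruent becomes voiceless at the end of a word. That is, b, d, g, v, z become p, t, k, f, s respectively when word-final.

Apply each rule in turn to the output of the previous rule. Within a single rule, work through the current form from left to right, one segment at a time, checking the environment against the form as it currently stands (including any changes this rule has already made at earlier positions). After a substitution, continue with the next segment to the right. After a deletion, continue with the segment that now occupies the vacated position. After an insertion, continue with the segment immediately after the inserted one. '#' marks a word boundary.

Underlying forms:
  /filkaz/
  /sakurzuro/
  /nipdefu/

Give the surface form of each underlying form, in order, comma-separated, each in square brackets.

/filkaz/:
  1 Apocope: no change — [filkaz]
  2 Intervocalic Voicing: no change — [filkaz]
  3 Final Devoicing: [filkaz] → [filkas]
/sakurzuro/:
  1 Apocope: [sakurzuro] → [sakurzur]
  2 Intervocalic Voicing: [sakurzur] → [sagurzur]
  3 Final Devoicing: no change — [sagurzur]
/nipdefu/:
  1 Apocope: [nipdefu] → [nipdef]
  2 Intervocalic Voicing: no change — [nipdef]
  3 Final Devoicing: no change — [nipdef]

[filkas], [sagurzur], [nipdef]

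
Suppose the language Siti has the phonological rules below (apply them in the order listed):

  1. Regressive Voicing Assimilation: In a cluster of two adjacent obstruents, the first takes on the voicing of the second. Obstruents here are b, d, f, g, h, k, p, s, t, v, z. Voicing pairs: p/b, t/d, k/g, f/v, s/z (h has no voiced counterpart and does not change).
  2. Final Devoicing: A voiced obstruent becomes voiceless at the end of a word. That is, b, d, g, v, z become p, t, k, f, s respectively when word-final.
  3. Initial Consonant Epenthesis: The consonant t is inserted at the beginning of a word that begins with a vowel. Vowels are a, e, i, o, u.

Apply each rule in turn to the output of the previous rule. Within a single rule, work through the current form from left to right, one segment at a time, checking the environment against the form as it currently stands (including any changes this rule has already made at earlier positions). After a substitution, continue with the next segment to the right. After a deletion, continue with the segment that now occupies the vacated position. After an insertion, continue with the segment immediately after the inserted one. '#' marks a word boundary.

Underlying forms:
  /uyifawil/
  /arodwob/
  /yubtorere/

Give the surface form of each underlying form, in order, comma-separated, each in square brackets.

[tuyifawil], [tarodwop], [yuptorere]

/uyifawil/:
  1 Regressive Voicing Assimilation: no change — [uyifawil]
  2 Final Devoicing: no change — [uyifawil]
  3 Initial Consonant Epenthesis: [uyifawil] → [tuyifawil]
/arodwob/:
  1 Regressive Voicing Assimilation: no change — [arodwob]
  2 Final Devoicing: [arodwob] → [arodwop]
  3 Initial Consonant Epenthesis: [arodwop] → [tarodwop]
/yubtorere/:
  1 Regressive Voicing Assimilation: [yubtorere] → [yuptorere]
  2 Final Devoicing: no change — [yuptorere]
  3 Initial Consonant Epenthesis: no change — [yuptorere]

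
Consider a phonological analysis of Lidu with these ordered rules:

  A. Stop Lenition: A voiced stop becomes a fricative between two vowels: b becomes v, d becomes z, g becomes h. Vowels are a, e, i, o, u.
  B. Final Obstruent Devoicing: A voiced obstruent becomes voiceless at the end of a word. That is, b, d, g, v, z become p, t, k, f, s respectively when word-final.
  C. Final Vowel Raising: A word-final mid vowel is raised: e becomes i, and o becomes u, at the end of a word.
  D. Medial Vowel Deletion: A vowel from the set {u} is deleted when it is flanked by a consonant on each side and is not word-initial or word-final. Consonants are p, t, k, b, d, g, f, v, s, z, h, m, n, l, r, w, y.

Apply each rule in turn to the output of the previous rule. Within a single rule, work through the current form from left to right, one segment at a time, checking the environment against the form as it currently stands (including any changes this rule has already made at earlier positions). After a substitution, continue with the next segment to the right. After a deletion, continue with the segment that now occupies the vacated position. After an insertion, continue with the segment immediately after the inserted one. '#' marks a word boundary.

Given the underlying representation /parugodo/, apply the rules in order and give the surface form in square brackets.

A Stop Lenition: [parugodo] → [paruhozo]
B Final Obstruent Devoicing: no change — [paruhozo]
C Final Vowel Raising: [paruhozo] → [paruhozu]
D Medial Vowel Deletion: [paruhozu] → [parhozu]

[parhozu]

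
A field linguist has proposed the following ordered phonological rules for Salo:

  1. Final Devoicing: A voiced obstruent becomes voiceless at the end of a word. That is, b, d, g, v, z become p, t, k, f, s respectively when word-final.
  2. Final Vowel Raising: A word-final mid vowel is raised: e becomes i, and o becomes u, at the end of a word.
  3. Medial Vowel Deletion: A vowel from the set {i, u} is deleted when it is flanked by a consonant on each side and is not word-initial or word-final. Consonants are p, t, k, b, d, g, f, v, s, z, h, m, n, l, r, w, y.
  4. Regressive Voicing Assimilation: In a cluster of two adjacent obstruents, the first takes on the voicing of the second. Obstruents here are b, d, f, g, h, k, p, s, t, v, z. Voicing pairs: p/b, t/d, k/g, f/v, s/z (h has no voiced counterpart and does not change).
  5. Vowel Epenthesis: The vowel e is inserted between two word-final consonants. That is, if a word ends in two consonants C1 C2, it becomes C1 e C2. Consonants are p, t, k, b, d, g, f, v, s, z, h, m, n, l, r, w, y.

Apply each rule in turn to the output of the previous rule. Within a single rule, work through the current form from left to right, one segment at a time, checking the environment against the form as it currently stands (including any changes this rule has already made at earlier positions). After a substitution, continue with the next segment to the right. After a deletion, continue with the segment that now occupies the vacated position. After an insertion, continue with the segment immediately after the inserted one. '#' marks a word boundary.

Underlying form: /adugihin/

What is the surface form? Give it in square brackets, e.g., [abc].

[adkhen]

1 Final Devoicing: no change — [adugihin]
2 Final Vowel Raising: no change — [adugihin]
3 Medial Vowel Deletion: [adugihin] → [adghn]
4 Regressive Voicing Assimilation: [adghn] → [adkhn]
5 Vowel Epenthesis: [adkhn] → [adkhen]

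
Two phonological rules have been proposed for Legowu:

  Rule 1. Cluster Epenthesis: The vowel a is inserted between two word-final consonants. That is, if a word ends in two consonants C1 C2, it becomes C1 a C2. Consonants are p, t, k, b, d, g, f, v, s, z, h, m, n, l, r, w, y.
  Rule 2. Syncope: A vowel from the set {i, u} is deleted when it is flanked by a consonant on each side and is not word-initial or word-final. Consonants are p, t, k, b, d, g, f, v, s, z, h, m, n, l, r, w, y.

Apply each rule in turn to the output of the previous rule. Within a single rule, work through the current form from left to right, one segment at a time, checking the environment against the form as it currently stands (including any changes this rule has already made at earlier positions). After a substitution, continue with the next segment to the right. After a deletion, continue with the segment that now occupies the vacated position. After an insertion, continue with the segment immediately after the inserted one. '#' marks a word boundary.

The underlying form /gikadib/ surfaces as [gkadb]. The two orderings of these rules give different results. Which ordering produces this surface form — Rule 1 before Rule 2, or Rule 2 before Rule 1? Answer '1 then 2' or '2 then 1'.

Order 1 then 2:
  1 Cluster Epenthesis: no change — [gikadib]
  2 Syncope: [gikadib] → [gkadb]
  result: [gkadb]
Order 2 then 1:
  2 Syncope: [gikadib] → [gkadb]
  1 Cluster Epenthesis: [gkadb] → [gkadab]
  result: [gkadab]

1 then 2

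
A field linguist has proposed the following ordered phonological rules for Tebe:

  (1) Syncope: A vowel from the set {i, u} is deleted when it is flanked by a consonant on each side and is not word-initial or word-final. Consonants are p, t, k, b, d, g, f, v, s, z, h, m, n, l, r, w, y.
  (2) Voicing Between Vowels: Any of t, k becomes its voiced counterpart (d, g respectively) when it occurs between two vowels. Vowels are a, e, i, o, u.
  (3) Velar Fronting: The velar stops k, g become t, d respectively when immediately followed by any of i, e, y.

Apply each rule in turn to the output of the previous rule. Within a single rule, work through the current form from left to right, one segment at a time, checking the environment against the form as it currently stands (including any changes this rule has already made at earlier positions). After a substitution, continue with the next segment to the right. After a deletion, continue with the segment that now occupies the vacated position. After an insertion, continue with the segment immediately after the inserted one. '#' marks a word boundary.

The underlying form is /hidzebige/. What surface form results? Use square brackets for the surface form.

[hdzebde]

(1) Syncope: [hidzebige] → [hdzebge]
(2) Voicing Between Vowels: no change — [hdzebge]
(3) Velar Fronting: [hdzebge] → [hdzebde]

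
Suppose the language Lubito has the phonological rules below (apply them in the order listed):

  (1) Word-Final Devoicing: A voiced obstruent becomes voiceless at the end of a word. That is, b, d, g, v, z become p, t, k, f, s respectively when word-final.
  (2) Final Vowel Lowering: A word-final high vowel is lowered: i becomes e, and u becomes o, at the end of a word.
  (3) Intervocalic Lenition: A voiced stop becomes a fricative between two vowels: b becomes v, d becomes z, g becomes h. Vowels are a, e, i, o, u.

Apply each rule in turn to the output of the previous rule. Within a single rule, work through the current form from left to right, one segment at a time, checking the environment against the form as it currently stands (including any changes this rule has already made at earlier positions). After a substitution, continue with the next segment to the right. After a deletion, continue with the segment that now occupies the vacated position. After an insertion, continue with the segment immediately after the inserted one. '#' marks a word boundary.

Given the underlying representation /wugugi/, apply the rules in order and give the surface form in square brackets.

[wuhuhe]

(1) Word-Final Devoicing: no change — [wugugi]
(2) Final Vowel Lowering: [wugugi] → [wuguge]
(3) Intervocalic Lenition: [wuguge] → [wuhuhe]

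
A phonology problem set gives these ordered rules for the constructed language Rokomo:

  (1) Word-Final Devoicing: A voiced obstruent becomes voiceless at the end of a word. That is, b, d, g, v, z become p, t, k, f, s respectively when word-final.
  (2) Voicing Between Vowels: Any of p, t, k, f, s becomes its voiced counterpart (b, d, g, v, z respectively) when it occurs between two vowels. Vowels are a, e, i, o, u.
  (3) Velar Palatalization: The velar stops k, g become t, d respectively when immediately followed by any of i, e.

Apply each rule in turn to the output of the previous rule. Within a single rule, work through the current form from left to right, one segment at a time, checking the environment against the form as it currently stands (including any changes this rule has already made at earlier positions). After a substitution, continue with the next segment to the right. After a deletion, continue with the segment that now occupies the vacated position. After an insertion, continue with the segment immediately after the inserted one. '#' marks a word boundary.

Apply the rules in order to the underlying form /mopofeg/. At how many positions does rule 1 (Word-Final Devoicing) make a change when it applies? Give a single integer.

1

(1) Word-Final Devoicing: [mopofeg] → [mopofek]
(2) Voicing Between Vowels: [mopofek] → [mobovek]
(3) Velar Palatalization: no change — [mobovek]
Rule 1 changed 1 position(s).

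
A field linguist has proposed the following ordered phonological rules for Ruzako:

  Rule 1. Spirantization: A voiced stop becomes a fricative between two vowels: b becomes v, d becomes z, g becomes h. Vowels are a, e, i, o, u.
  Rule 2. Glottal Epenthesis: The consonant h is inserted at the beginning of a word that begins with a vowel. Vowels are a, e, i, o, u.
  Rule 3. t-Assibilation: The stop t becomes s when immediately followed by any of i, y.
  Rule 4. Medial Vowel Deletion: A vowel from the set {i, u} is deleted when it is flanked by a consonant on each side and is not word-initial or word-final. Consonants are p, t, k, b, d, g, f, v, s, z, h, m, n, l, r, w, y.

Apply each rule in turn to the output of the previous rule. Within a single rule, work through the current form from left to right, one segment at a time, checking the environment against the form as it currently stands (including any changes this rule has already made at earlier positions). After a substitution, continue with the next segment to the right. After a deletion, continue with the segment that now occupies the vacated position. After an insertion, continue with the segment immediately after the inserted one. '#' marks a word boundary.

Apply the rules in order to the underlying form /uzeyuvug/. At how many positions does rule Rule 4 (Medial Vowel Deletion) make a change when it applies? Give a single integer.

Rule 1 Spirantization: no change — [uzeyuvug]
Rule 2 Glottal Epenthesis: [uzeyuvug] → [huzeyuvug]
Rule 3 t-Assibilation: no change — [huzeyuvug]
Rule 4 Medial Vowel Deletion: [huzeyuvug] → [hzeyvg]
Rule Rule 4 changed 3 position(s).

3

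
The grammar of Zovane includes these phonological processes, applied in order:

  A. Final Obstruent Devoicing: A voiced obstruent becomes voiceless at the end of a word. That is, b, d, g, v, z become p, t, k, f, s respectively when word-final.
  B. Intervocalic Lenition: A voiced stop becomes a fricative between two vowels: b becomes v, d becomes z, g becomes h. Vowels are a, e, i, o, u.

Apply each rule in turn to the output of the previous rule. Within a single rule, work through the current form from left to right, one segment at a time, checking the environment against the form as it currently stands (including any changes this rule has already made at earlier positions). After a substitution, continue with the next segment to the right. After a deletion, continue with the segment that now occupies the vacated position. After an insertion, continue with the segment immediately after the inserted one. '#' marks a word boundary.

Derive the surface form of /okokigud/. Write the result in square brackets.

[okokihut]

A Final Obstruent Devoicing: [okokigud] → [okokigut]
B Intervocalic Lenition: [okokigut] → [okokihut]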